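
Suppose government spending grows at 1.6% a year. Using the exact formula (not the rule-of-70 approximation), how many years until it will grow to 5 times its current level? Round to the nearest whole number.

101 years

t = ln(5) / ln(1 + 0.016) = 1.6094 / 0.015873 ≈ 101.39.
≈ 101 years.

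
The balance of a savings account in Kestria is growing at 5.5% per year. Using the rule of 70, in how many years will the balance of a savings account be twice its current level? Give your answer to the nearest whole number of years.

roughly 13 years

70/5.5 ≈ 12.73, so it doubles roughly every 13 years.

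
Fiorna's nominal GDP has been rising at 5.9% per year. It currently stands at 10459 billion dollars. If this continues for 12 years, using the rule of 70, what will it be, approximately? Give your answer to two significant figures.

It doubles every 70/5.9 ≈ 11.86 years, so 12 years is 1.01 doublings.
2^1.01 ≈ 2.01; 10459 × 2.01 ≈ 21000 billion dollars.

≈ 21000 billion dollars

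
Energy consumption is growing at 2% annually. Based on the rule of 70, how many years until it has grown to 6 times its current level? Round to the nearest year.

One doubling takes 70/2 = 35.00 years.
6× is log₂ 6 ≈ 2.58 doublings, so ≈ 2.58 × 35.00 = 90 years.

≈ 90 years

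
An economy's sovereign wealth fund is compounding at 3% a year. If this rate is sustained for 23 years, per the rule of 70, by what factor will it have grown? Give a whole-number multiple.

70/3 ≈ 23.33 years per doubling.
23 years fits 1 doubling: 2^1 = 2.

about 2 times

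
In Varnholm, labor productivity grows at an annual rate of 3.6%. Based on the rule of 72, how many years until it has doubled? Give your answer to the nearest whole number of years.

At 3.6%, doubling takes about 72/3.6 = 20.00 years.

around 20 years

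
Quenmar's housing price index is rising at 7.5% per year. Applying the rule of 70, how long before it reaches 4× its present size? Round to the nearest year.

about 19 years

At 7.5% it doubles every 70/7.5 ≈ 9.33 years.
4 = 2^2, so 2 doublings → 19 years.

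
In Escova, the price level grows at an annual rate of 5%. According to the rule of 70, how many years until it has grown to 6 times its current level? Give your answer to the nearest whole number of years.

Doubling time ≈ 70/5 = 14.00 years.
Reaching 6× takes log₂(6) ≈ 2.58 doublings.
2.58 × 14.00 ≈ 36 years.

roughly 36 years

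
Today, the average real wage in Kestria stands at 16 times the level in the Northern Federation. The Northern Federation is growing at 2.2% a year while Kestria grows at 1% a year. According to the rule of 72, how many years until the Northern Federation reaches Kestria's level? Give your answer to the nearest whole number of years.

What matters is the difference: 1.2 pp.
Rule of 72 on the gap: the ratio halves every 72/1.2 ≈ 60.00 years.
A 16 times gap closes after 4 halvings: 4 × 60.00 ≈ 240 years.

240 years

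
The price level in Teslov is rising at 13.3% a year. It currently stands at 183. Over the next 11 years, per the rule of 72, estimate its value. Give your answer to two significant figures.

Doubling time ≈ 72/13.3 = 5.41 years.
11 years is 11/5.41 ≈ 2.03 doublings, a factor of 2^2.03 ≈ 4.08.
183 × 4.08 ≈ 750.

roughly 750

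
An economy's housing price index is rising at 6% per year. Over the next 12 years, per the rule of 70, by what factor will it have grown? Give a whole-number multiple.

At 6% one doubling takes ≈ 11.67 years; 12 years is 1 of them, so ×2.

about 2 times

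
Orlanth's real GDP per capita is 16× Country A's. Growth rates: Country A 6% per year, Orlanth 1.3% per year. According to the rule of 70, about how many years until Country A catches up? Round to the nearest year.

approximately 60 years

What matters is the difference: 4.7 pp.
Rule of 70 on the gap: the ratio halves every 70/4.7 ≈ 14.89 years.
A 16× gap closes after 4 halvings: 4 × 14.89 ≈ 60 years.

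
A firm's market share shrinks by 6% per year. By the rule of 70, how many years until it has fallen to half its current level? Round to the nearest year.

about 12 years

The rule works in reverse for decay: 70/6 ≈ 11.67 years to halve.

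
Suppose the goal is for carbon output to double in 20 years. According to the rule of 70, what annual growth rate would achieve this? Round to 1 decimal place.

70 / 20 ≈ 3.50, so about 3.5% a year.

3.5%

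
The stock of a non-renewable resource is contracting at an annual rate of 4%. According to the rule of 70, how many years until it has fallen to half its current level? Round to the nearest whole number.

about 18 years

The rule works in reverse for decay: 70/4 ≈ 17.50 years to halve.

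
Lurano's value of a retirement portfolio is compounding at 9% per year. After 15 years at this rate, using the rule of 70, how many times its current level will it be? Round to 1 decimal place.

approximately 3.8 times

Doubling time ≈ 70/9 = 7.78 years.
15 years / 7.78 ≈ 1.93 doublings → factor 2^1.93 ≈ 3.8.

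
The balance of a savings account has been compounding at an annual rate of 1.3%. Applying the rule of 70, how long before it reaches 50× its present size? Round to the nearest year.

Doubling time ≈ 70/1.3 = 53.85 years.
50× is log₂ 50 ≈ 5.64 doublings, so ≈ 5.64 × 53.85 = 304 years.

roughly 304 years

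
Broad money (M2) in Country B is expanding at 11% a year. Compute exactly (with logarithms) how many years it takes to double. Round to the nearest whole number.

t = ln(2) / ln(1 + 0.11) = 0.6931 / 0.104360 ≈ 6.64.
≈ 7 years.

7 years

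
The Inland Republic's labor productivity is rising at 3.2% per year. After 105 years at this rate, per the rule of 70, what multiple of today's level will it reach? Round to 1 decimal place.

approximately 27.9 times

Doubling time ≈ 70/3.2 = 21.88 years.
105 years / 21.88 ≈ 4.80 doublings → factor 2^4.80 ≈ 27.9.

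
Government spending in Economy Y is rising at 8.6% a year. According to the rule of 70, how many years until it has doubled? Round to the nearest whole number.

≈ 8 years

At 8.6%, doubling takes about 70/8.6 = 8.14 years.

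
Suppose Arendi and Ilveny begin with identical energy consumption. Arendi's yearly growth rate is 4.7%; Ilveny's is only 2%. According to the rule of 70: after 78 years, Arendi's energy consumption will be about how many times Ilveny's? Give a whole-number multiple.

≈ 8 times

Only the 2.7-point difference matters.
70/2.7 ≈ 25.93 years per doubling of the ratio; 78 years gives 3.01 doublings, so ≈ 8×.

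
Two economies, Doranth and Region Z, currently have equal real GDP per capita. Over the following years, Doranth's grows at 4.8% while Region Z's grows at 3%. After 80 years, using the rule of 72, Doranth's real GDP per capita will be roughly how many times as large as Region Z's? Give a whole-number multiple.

4 times

Only the 1.8-point difference matters.
72/1.8 ≈ 40.00 years per doubling of the ratio; 80 years gives 2.00 doublings, so ≈ 4×.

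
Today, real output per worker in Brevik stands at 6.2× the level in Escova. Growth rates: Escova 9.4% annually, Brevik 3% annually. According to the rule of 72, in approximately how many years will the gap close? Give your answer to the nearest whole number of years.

The growth-rate gap is 9.4% − 3% = 6.4 percentage points.
So the ratio between them halves every 72/6.4 ≈ 11.25 years.
A 6.2× gap takes log₂(6.2) ≈ 2.63 halvings to close: 2.63 × 11.25 ≈ 30 years.

approximately 30 years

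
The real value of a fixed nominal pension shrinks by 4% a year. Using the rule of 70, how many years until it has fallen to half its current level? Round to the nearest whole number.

18 years

The rule works in reverse for decay: 70/4 ≈ 17.50 years to halve.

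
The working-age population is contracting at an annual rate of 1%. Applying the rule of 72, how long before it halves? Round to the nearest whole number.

72 years

Falling at 1%, it halves about every 72/1 = 72.00 years.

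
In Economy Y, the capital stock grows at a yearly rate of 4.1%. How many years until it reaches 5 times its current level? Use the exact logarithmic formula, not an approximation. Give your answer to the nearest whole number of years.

t = ln(5) / ln(1 + 0.041) = 1.6094 / 0.040182 ≈ 40.05.
≈ 40 years.

40 years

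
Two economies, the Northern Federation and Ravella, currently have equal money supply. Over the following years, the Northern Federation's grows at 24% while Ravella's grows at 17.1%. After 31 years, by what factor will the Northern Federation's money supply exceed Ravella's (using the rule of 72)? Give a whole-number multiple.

Rate gap = 24% − 17.1% = 6.9 points.
The ratio doubles every 72/6.9 ≈ 10.43 years.
31/10.43 ≈ 2.97 doublings → ratio ≈ 2^2.97 ≈ 8.

about 8 times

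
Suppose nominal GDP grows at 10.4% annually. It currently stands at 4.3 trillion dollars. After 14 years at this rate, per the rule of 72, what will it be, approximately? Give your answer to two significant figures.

It doubles every 72/10.4 ≈ 6.92 years, so 14 years is 2.02 doublings.
2^2.02 ≈ 4.06; 4.3 × 4.06 ≈ 17 trillion dollars.

17 trillion dollars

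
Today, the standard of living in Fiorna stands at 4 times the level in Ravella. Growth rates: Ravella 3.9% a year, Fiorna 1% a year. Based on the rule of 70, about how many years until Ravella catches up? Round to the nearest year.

approximately 48 years

What matters is the difference: 2.9 pp.
Rule of 70 on the gap: the ratio halves every 70/2.9 ≈ 24.14 years.
A 4 times gap closes after 2 halvings: 2 × 24.14 ≈ 48 years.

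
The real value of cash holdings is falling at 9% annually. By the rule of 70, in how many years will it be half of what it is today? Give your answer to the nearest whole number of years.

Falling at 9%, it halves about every 70/9 = 7.78 years.

8 years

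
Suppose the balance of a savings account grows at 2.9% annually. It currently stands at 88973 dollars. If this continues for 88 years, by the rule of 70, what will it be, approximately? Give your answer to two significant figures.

It doubles every 70/2.9 ≈ 24.14 years, so 88 years is 3.65 doublings.
2^3.65 ≈ 12.55; 88973 × 12.55 ≈ 1100000 dollars.

about 1100000 dollars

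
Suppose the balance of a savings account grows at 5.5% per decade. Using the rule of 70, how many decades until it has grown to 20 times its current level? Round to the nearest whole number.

approximately 55 decades

At 5.5% it doubles every 70/5.5 ≈ 12.73 decades.
Reaching 20× takes log₂(20) ≈ 4.32 doublings.
4.32 × 12.73 ≈ 55 decades.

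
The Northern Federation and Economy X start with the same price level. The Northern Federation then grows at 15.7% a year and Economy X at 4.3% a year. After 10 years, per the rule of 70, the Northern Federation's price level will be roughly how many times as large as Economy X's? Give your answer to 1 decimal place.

Only the 11.4-point difference matters.
70/11.4 ≈ 6.14 years per doubling of the ratio; 10 years gives 1.63 doublings, so ≈ 3.1×.

≈ 3.1 times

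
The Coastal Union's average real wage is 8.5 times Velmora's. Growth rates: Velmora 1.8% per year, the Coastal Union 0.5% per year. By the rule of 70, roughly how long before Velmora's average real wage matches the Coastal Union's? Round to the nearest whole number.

What matters is the difference: 1.3 pp.
Rule of 70 on the gap: the ratio halves every 70/1.3 ≈ 53.85 years.
An 8.5 times gap takes log₂(8.5) ≈ 3.09 halvings to close: 3.09 × 53.85 ≈ 166 years.

roughly 166 years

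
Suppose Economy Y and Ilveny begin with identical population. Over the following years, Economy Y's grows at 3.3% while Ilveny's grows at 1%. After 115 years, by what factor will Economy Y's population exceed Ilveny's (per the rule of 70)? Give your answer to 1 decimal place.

roughly 13.7 times

Only the 2.3-point difference matters.
70/2.3 ≈ 30.43 years per doubling of the ratio; 115 years gives 3.78 doublings, so ≈ 13.7×.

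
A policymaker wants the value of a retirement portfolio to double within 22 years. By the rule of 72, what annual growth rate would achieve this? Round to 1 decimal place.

approximately 3.3%

72 / 22 ≈ 3.27, so about 3.3% a year.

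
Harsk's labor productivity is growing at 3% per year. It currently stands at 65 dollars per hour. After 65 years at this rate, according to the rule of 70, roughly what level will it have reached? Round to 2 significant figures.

It doubles every 70/3 ≈ 23.33 years, so 65 years is 2.79 doublings.
2^2.79 ≈ 6.92; 65 × 6.92 ≈ 450 dollars per hour.

450 dollars per hour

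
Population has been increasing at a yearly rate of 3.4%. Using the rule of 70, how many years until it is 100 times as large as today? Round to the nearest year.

roughly 137 years

One doubling takes 70/3.4 = 20.59 years.
100× is log₂ 100 ≈ 6.64 doublings, so ≈ 6.64 × 20.59 = 137 years.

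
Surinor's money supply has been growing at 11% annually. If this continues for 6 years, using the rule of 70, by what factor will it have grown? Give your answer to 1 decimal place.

around 1.9 times

Doubles every ≈ 6.36 years (70/11).
6 years is 0.94 doublings; 2^0.94 ≈ 1.9×.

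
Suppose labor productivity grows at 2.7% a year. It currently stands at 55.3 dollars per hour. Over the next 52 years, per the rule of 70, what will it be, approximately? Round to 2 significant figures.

220 dollars per hour

Doubling time ≈ 70/2.7 = 25.93 years.
52 years is 52/25.93 ≈ 2.01 doublings, a factor of 2^2.01 ≈ 4.03.
55.3 × 4.03 ≈ 220 dollars per hour.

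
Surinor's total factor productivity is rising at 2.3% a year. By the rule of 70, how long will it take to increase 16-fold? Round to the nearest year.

One doubling takes 70/2.3 = 30.43 years.
Getting to 16× needs 4 doublings: 4 × 30.43 ≈ 122 years.

approximately 122 years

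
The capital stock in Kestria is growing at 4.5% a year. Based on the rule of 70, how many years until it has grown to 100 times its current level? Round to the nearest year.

Doubling time ≈ 70/4.5 = 15.56 years.
Reaching 100× takes log₂(100) ≈ 6.64 doublings.
6.64 × 15.56 ≈ 103 years.

roughly 103 years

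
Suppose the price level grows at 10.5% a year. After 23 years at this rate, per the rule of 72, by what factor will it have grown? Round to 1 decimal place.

Doubling time ≈ 72/10.5 = 6.86 years.
23 years / 6.86 ≈ 3.35 doublings → factor 2^3.35 ≈ 10.2.

roughly 10.2 times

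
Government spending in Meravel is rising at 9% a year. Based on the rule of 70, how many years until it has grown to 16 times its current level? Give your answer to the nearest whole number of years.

Doubling time ≈ 70/9 = 7.78 years.
16 = 2^4, so 4 doublings → 31 years.

approximately 31 years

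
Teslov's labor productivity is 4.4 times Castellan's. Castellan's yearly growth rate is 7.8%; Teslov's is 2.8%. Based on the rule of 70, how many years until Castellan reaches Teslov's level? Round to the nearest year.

The growth-rate gap is 7.8% − 2.8% = 5 percentage points.
So the ratio between them halves every 70/5 ≈ 14.00 years.
A 4.4 times gap takes log₂(4.4) ≈ 2.14 halvings to close: 2.14 × 14.00 ≈ 30 years.

30 years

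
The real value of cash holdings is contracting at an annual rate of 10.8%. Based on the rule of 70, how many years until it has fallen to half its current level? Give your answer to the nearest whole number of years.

roughly 6 years

The rule works in reverse for decay: 70/10.8 ≈ 6.48 years to halve.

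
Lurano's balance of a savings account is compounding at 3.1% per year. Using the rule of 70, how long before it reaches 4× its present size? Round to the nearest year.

Doubling time ≈ 70/3.1 = 22.58 years.
4 = 2^2, so 2 doublings → 45 years.

roughly 45 years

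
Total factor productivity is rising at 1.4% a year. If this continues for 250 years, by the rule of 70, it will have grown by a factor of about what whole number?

approximately 32 times

70/1.4 ≈ 50.00 years per doubling.
250 years fits 5 doublings: 2^5 = 32.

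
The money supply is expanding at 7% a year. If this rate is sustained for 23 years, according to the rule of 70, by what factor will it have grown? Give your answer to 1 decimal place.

around 4.9 times

Doubling time ≈ 70/7 = 10.00 years.
23 years / 10.00 ≈ 2.30 doublings → factor 2^2.30 ≈ 4.9.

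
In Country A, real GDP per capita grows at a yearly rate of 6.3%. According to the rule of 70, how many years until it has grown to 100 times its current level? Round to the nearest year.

around 74 years

At 6.3% it doubles every 70/6.3 ≈ 11.11 years.
100× is log₂ 100 ≈ 6.64 doublings, so ≈ 6.64 × 11.11 = 74 years.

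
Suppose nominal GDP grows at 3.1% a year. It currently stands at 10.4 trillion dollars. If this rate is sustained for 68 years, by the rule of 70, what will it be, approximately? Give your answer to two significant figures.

Doubling time ≈ 70/3.1 = 22.58 years.
68 years is 68/22.58 ≈ 3.01 doublings, a factor of 2^3.01 ≈ 8.06.
10.4 × 8.06 ≈ 84 trillion dollars.

≈ 84 trillion dollars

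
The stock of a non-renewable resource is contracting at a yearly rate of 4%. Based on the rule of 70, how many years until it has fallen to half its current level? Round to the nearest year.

≈ 18 years

The rule works in reverse for decay: 70/4 ≈ 17.50 years to halve.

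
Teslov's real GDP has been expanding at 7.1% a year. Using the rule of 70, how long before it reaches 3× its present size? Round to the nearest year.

One doubling takes 70/7.1 = 9.86 years.
Reaching 3× takes log₂(3) ≈ 1.58 doublings.
1.58 × 9.86 ≈ 16 years.

approximately 16 years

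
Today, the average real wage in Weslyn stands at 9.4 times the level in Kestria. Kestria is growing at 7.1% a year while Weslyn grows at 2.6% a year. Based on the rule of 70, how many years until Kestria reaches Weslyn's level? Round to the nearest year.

approximately 50 years

The growth-rate gap is 7.1% − 2.6% = 4.5 percentage points.
So the ratio between them halves every 70/4.5 ≈ 15.56 years.
A 9.4 times gap takes log₂(9.4) ≈ 3.23 halvings to close: 3.23 × 15.56 ≈ 50 years.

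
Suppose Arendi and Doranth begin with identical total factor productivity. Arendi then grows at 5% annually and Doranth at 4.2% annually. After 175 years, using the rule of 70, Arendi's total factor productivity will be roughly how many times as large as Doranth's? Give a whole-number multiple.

roughly 4 times

Arendi pulls ahead at 0.8 pp per year, so the ratio doubles every 70/0.8 ≈ 87.50 years.
In 175 years that's 2.00 doublings: 2^2.00 ≈ 4.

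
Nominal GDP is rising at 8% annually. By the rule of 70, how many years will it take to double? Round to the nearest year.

≈ 9 years

70/8 ≈ 8.75, so it doubles roughly every 9 years.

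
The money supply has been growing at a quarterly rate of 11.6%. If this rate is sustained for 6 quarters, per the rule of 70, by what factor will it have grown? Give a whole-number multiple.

Doubling time ≈ 70/11.6 = 6.03 quarters.
6/6.03 ≈ 1 doubling, so about 2^1 = 2×.

approximately 2 times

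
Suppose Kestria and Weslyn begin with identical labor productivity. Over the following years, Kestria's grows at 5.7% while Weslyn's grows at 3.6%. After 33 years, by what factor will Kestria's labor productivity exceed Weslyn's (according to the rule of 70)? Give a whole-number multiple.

about 2 times

Rate gap = 5.7% − 3.6% = 2.1 points.
The ratio doubles every 70/2.1 ≈ 33.33 years.
33/33.33 ≈ 0.99 doublings → ratio ≈ 2^0.99 ≈ 2.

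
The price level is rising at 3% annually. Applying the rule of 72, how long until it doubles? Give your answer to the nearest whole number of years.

At 3%, doubling takes about 72/3 = 24.00 years.

24 years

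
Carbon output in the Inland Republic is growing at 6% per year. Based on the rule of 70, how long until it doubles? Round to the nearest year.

approximately 12 years

70/6 ≈ 11.67, so it doubles roughly every 12 years.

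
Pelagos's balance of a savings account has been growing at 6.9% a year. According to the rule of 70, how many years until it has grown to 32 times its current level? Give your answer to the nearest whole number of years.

around 51 years

One doubling takes 70/6.9 = 10.14 years.
32× is 5 doublings, so 5 × 10.14 ≈ 51 years.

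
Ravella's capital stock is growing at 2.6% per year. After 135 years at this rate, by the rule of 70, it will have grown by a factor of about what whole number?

32 times

70/2.6 ≈ 26.92 years per doubling.
135 years fits 5 doublings: 2^5 = 32.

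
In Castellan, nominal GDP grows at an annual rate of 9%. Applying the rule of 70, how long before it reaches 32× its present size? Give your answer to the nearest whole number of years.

39 years

At 9% it doubles every 70/9 ≈ 7.78 years.
Getting to 32× needs 5 doublings: 5 × 7.78 ≈ 39 years.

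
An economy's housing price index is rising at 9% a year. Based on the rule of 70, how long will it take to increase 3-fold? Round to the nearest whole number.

At 9% it doubles every 70/9 ≈ 7.78 years.
Reaching 3× takes log₂(3) ≈ 1.58 doublings.
1.58 × 7.78 ≈ 12 years.

about 12 years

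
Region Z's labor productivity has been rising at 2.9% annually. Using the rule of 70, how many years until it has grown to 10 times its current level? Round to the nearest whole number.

Doubling time ≈ 70/2.9 = 24.14 years.
10× is log₂ 10 ≈ 3.32 doublings, so ≈ 3.32 × 24.14 = 80 years.

80 years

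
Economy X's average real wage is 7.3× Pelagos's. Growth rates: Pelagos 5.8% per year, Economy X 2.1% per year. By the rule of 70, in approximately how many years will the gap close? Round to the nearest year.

What matters is the difference: 3.7 pp.
Rule of 70 on the gap: the ratio halves every 70/3.7 ≈ 18.92 years.
A 7.3× gap takes log₂(7.3) ≈ 2.87 halvings to close: 2.87 × 18.92 ≈ 54 years.

≈ 54 years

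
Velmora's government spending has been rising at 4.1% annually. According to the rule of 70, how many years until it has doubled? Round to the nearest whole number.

around 17 years

At 4.1%, doubling takes about 70/4.1 = 17.07 years.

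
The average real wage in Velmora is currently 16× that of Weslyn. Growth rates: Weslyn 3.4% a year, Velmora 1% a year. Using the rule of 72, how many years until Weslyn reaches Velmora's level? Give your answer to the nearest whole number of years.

around 120 years

The growth-rate gap is 3.4% − 1% = 2.4 percentage points.
So the ratio between them halves every 72/2.4 ≈ 30.00 years.
A 16× gap closes after 4 halvings: 4 × 30.00 ≈ 120 years.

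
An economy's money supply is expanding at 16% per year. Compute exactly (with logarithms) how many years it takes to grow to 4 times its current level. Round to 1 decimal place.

9.3 years

t = ln(4) / ln(1 + 0.16) = 1.3863 / 0.148420 ≈ 9.34.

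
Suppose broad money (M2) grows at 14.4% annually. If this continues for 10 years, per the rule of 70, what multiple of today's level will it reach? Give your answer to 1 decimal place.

roughly 4.2 times

Doubling time ≈ 70/14.4 = 4.86 years.
10 years / 4.86 ≈ 2.06 doublings → factor 2^2.06 ≈ 4.2.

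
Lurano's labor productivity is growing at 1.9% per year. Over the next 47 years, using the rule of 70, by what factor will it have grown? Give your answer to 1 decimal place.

around 2.4 times

Doubles every ≈ 36.84 years (70/1.9).
47 years is 1.28 doublings; 2^1.28 ≈ 2.4×.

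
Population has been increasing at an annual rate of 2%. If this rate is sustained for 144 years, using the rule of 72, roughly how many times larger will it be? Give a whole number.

approximately 16 times

At 2% one doubling takes ≈ 36.00 years; 144 years is 4 of them, so ×16.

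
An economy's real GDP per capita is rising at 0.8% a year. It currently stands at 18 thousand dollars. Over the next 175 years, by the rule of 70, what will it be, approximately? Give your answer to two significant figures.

It doubles every 70/0.8 ≈ 87.50 years, so 175 years is 2.00 doublings.
2^2.00 ≈ 4.00; 18 × 4.00 ≈ 72 thousand dollars.

≈ 72 thousand dollars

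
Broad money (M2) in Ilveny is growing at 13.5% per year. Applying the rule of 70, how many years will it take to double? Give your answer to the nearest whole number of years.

Doubling time ≈ 70 / 13.5 = 5.19 years.

around 5 years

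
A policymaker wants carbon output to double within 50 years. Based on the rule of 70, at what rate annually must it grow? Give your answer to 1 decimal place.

70 / 50 ≈ 1.40, so about 1.4% annually.

about 1.4% annually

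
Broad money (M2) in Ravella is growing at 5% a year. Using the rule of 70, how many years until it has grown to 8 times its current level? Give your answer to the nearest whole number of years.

about 42 years

Doubling time ≈ 70/5 = 14.00 years.
8× is 3 doublings, so 3 × 14.00 ≈ 42 years.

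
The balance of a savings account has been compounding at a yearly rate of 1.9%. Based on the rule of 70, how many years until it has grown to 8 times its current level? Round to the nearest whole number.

At 1.9% it doubles every 70/1.9 ≈ 36.84 years.
Getting to 8× needs 3 doublings: 3 × 36.84 ≈ 111 years.

approximately 111 years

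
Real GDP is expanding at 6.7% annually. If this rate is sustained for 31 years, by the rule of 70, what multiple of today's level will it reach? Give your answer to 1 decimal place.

≈ 7.8 times

Doubles every ≈ 10.45 years (70/6.7).
31 years is 2.97 doublings; 2^2.97 ≈ 7.8×.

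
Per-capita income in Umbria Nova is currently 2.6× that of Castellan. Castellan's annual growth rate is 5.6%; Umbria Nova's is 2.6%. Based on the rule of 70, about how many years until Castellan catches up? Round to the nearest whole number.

≈ 32 years

Castellan gains on Umbria Nova at 5.6% − 2.6% = 3 points a year.
At that relative rate the gap halves every 70/3 ≈ 23.33 years.
A 2.6× gap takes log₂(2.6) ≈ 1.38 halvings to close: 1.38 × 23.33 ≈ 32 years.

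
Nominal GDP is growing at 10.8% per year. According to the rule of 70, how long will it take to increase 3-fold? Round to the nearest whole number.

roughly 10 years

At 10.8% it doubles every 70/10.8 ≈ 6.48 years.
3× is log₂ 3 ≈ 1.58 doublings, so ≈ 1.58 × 6.48 = 10 years.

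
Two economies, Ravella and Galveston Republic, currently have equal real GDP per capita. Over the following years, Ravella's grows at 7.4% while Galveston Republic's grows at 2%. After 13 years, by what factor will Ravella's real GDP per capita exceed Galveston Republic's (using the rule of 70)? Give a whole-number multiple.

roughly 2 times

Only the 5.4-point difference matters.
70/5.4 ≈ 12.96 years per doubling of the ratio; 13 years gives 1.00 doublings, so ≈ 2×.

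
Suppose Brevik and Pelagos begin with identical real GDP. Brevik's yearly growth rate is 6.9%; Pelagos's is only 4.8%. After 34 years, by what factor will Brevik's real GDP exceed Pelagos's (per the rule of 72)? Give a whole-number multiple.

Rate gap = 6.9% − 4.8% = 2.1 points.
The ratio doubles every 72/2.1 ≈ 34.29 years.
34/34.29 ≈ 0.99 doublings → ratio ≈ 2^0.99 ≈ 2.

around 2 times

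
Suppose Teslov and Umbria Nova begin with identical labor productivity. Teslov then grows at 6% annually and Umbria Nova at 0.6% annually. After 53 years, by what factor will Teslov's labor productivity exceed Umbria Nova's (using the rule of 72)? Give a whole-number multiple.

Only the 5.4-point difference matters.
72/5.4 ≈ 13.33 years per doubling of the ratio; 53 years gives 3.98 doublings, so ≈ 16×.

roughly 16 times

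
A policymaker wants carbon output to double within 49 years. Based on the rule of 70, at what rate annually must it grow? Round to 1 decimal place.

70 / 49 ≈ 1.43, so about 1.4% annually.

≈ 1.4% annually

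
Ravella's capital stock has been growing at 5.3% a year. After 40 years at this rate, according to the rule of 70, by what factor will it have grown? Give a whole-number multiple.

70/5.3 ≈ 13.21 years per doubling.
40 years fits 3 doublings: 2^3 = 8.

approximately 8 times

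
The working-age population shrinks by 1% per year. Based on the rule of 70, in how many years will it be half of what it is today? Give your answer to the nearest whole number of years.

70 years

Halving time ≈ 70 / 1 = 70.00 → 70 years.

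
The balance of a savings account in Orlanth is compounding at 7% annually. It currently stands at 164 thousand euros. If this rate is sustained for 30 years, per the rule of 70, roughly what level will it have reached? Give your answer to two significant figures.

Doubling time ≈ 70/7 = 10.00 years.
30 years is 30/10.00 ≈ 3.00 doublings, a factor of 2^3.00 ≈ 8.00.
164 × 8.00 ≈ 1300 thousand euros.

around 1300 thousand euros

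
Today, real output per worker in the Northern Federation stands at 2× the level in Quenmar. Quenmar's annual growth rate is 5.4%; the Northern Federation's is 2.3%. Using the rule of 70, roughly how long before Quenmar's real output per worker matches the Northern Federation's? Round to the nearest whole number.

What matters is the difference: 3.1 pp.
Rule of 70 on the gap: the ratio halves every 70/3.1 ≈ 22.58 years.
A 2× gap closes after 1 halving: 1 × 22.58 ≈ 23 years.

≈ 23 years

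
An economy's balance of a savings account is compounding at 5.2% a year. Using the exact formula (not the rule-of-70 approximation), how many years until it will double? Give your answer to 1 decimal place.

13.7 years

t = ln(2) / ln(1 + 0.052) = 0.6931 / 0.050693 ≈ 13.67.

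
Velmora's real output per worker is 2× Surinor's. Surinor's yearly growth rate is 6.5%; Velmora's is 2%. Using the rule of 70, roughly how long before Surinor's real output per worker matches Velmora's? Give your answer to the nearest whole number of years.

Surinor gains on Velmora at 6.5% − 2% = 4.5 points a year.
At that relative rate the gap halves every 70/4.5 ≈ 15.56 years.
A 2× gap closes after 1 halving: 1 × 15.56 ≈ 16 years.

16 years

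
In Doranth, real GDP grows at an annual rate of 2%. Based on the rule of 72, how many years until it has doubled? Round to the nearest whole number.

roughly 36 years

At 2%, doubling takes about 72/2 = 36.00 years.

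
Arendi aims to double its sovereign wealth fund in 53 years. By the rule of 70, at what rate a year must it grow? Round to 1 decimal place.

70 / 53 ≈ 1.32, so about 1.3% a year.

1.3% a year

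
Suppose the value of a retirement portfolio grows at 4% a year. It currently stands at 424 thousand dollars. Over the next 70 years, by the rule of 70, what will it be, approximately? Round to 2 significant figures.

Doubling time ≈ 70/4 = 17.50 years.
70 years is 70/17.50 ≈ 4.00 doublings, a factor of 2^4.00 ≈ 16.00.
424 × 16.00 ≈ 6800 thousand dollars.

approximately 6800 thousand dollars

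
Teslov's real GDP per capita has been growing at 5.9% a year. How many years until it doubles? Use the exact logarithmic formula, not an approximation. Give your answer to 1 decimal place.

12.1 years

t = ln(2) / ln(1 + 0.059) = 0.6931 / 0.057325 ≈ 12.09.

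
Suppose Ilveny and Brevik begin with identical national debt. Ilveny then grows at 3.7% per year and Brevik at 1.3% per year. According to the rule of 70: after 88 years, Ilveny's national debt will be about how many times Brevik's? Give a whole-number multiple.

Only the 2.4-point difference matters.
70/2.4 ≈ 29.17 years per doubling of the ratio; 88 years gives 3.02 doublings, so ≈ 8×.

roughly 8 times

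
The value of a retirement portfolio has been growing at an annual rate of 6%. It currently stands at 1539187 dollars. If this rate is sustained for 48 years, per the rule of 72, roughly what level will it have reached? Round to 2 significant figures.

Doubling time ≈ 72/6 = 12.00 years.
48 years is 48/12.00 ≈ 4.00 doublings, a factor of 2^4.00 ≈ 16.00.
1539187 × 16.00 ≈ 25000000 dollars.

roughly 25000000 dollars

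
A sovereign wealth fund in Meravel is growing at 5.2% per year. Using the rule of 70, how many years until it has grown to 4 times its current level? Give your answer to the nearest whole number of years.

roughly 27 years

Doubling time ≈ 70/5.2 = 13.46 years.
4 = 2^2, so 2 doublings → 27 years.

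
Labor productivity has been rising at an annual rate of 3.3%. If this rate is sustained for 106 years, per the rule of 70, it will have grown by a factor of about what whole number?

At 3.3% one doubling takes ≈ 21.21 years; 106 years is 5 of them, so ×32.

approximately 32 times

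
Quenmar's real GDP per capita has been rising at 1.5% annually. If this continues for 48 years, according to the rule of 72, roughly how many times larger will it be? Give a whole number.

approximately 2 times

Doubling time ≈ 72/1.5 = 48.00 years.
48/48.00 ≈ 1 doubling, so about 2^1 = 2×.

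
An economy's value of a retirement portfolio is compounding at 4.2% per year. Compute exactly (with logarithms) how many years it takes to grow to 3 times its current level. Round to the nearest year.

27 years

t = ln(3) / ln(1 + 0.042) = 1.0986 / 0.041142 ≈ 26.70.
≈ 27 years.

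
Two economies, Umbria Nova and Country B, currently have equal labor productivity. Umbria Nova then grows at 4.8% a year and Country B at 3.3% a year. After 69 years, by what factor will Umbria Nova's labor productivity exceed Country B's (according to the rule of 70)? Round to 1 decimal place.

roughly 2.8 times

Only the 1.5-point difference matters.
70/1.5 ≈ 46.67 years per doubling of the ratio; 69 years gives 1.48 doublings, so ≈ 2.8×.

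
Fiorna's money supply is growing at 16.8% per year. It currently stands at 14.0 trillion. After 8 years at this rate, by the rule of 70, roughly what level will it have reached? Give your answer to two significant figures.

Doubling time ≈ 70/16.8 = 4.17 years.
8 years is 8/4.17 ≈ 1.92 doublings, a factor of 2^1.92 ≈ 3.78.
14.0 × 3.78 ≈ 53 trillion.

roughly 53 trillion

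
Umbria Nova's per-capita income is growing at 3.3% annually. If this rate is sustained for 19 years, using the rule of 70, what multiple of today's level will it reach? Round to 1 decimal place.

Doubles every ≈ 21.21 years (70/3.3).
19 years is 0.90 doublings; 2^0.90 ≈ 1.9×.

≈ 1.9 times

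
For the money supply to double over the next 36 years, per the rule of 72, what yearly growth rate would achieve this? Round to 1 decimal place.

72 / 36 ≈ 2.00, so about 2.0% per year.

approximately 2.0% per year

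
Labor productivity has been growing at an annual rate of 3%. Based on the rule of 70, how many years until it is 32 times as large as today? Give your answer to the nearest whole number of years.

One doubling takes 70/3 = 23.33 years.
32× is 5 doublings, so 5 × 23.33 ≈ 117 years.

117 years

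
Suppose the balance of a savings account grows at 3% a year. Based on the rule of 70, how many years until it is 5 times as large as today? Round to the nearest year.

At 3% it doubles every 70/3 ≈ 23.33 years.
5× is log₂ 5 ≈ 2.32 doublings, so ≈ 2.32 × 23.33 = 54 years.

54 years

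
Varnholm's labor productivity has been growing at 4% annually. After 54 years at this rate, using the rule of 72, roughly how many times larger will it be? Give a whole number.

roughly 8 times

Doubling time ≈ 72/4 = 18.00 years.
54/18.00 ≈ 3 doublings, so about 2^3 = 8×.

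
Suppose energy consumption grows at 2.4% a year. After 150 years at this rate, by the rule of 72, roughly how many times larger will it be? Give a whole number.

72/2.4 ≈ 30.00 years per doubling.
150 years fits 5 doublings: 2^5 = 32.

approximately 32 times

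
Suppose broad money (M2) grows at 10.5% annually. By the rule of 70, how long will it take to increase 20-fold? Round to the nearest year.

At 10.5% it doubles every 70/10.5 ≈ 6.67 years.
Reaching 20× takes log₂(20) ≈ 4.32 doublings.
4.32 × 6.67 ≈ 29 years.

around 29 years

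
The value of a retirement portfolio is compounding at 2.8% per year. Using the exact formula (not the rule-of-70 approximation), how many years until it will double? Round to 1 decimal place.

25.1 years

t = ln(2) / ln(1 + 0.028) = 0.6931 / 0.027615 ≈ 25.10.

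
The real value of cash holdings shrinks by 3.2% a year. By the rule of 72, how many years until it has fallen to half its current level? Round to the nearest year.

Falling at 3.2%, it halves about every 72/3.2 = 22.50 years.

roughly 23 years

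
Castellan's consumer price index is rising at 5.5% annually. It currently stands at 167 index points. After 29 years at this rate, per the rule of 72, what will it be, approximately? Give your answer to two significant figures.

approximately 780 index points

It doubles every 72/5.5 ≈ 13.09 years, so 29 years is 2.22 doublings.
2^2.22 ≈ 4.66; 167 × 4.66 ≈ 780 index points.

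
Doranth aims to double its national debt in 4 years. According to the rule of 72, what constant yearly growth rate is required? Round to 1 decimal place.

roughly 18.0% per year

72 / 4 ≈ 18.00, so about 18.0% per year.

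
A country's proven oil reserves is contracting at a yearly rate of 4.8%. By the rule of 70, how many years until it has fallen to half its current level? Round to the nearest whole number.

Falling at 4.8%, it halves about every 70/4.8 = 14.58 years.

about 15 years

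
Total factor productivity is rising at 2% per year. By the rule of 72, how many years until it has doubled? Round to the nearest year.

≈ 36 years

At 2%, doubling takes about 72/2 = 36.00 years.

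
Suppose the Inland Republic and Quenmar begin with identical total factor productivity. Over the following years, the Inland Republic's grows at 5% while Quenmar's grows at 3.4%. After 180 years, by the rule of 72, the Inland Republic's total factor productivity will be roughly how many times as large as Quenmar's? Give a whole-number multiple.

about 16 times

Rate gap = 5% − 3.4% = 1.6 points.
The ratio doubles every 72/1.6 ≈ 45.00 years.
180/45.00 ≈ 4.00 doublings → ratio ≈ 2^4.00 ≈ 16.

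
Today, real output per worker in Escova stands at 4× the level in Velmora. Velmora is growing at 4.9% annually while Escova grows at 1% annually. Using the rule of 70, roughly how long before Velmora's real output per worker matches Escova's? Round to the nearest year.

The growth-rate gap is 4.9% − 1% = 3.9 percentage points.
So the ratio between them halves every 70/3.9 ≈ 17.95 years.
A 4× gap closes after 2 halvings: 2 × 17.95 ≈ 36 years.

36 years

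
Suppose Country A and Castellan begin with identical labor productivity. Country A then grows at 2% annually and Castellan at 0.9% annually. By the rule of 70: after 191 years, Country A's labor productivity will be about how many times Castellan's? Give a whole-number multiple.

Country A pulls ahead at 1.1 pp per year, so the ratio doubles every 70/1.1 ≈ 63.64 years.
In 191 years that's 3.00 doublings: 2^3.00 ≈ 8.

≈ 8 times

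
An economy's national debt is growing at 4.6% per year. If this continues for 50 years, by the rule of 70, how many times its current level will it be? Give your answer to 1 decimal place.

9.8 times

Doubles every ≈ 15.22 years (70/4.6).
50 years is 3.29 doublings; 2^3.29 ≈ 9.8×.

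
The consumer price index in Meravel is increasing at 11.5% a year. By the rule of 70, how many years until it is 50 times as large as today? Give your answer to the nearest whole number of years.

Doubling time ≈ 70/11.5 = 6.09 years.
50× is log₂ 50 ≈ 5.64 doublings, so ≈ 5.64 × 6.09 = 34 years.

around 34 years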